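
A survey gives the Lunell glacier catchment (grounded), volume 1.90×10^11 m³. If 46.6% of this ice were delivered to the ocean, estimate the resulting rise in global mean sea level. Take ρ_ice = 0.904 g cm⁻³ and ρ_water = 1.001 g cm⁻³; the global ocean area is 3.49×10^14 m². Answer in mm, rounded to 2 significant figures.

Lunell: 0.466 × 1.90×10^11 m³ × (904/1001) = 7.996×10^10 m³ of water.
Spread over 3.49×10^14 m² of ocean, Δh = 7.996×10^10 / 3.49×10^14 = 2.29×10^-4 m = 0.23 mm.

≈ 0.23 mm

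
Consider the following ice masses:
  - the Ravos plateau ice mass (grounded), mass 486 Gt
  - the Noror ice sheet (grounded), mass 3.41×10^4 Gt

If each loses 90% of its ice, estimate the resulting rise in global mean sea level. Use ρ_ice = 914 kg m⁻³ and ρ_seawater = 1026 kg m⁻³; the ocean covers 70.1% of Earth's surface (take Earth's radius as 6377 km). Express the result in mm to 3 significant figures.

Ravos: 0.9 × 486 Gt = 4.374×10^14 kg; dividing by ρ_w = 1026 kg m⁻³ gives 4.263×10^11 m³ of water.
Noror: 0.9 × 3.41×10^4 Gt = 3.069×10^16 kg; dividing by ρ_w = 1026 kg m⁻³ gives 2.991×10^13 m³ of water.
Total added water ≈ 3.034×10^13 m³ over 3.58×10^14 m² → Δh = 0.0847 m = 84.7 mm.

≈ 84.7 mm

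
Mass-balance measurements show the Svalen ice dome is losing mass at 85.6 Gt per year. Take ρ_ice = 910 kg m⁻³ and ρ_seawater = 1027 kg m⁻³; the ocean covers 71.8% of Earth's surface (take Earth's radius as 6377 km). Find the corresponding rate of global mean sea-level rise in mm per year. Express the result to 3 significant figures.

ρ_w = 1027 kg m⁻³. Annual water volume added = 85.6 Gt / ρ_w = 8.560×10^13 kg / 1027 kg m⁻³ = 8.335×10^10 m³.
Δh per year = 8.335×10^10 / 3.67×10^14 = 2.27×10^-4 m = 0.227 mm.

≈ 0.227 mm/yr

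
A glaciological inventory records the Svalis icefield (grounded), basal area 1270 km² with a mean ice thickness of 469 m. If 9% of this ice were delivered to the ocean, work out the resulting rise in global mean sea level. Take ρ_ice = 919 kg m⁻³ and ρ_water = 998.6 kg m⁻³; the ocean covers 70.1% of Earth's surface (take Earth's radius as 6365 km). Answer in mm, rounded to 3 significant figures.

Svalis: ice volume = 1270 km² × 469 m = 595.6 km³; 0.09 × 595.6 × (919/998.6) = 49.33 km³ of water.
Spread over 3.57×10^14 m² of ocean, Δh = 4.933×10^10 / 3.57×10^14 = 1.38×10^-4 m = 0.138 mm.

≈ 0.138 mm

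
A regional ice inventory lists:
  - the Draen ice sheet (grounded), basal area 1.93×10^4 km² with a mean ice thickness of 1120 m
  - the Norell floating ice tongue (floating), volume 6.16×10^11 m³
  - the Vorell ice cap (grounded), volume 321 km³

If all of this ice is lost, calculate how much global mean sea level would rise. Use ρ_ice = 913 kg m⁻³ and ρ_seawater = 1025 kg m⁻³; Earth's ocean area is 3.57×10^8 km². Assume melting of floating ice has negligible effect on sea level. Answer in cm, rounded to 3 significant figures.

≈ 5.47 cm

Draen: ice volume = 1.93×10^4 km² × 1120 m = 2.162×10^4 km³; 2.162×10^4 × (913/1025) = 1.925×10^4 km³ of water.
The Norell floating ice tongue is floating and already displaces its own weight of water, so its melt adds essentially nothing to sea level.
Vorell: 321 km³ × (913/1025) = 285.9 km³ of water.
Total added water ≈ 1.954×10^13 m³ over 3.57×10^14 m² → Δh = 0.0547 m = 5.47 cm.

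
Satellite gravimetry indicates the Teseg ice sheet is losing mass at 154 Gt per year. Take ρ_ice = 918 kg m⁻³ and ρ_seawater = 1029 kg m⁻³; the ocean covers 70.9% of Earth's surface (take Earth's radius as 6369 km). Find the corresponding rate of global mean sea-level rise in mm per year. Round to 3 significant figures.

≈ 0.414 mm/yr

ρ_w = 1029 kg m⁻³. Annual water volume added = 154 Gt / ρ_w = 1.540×10^14 kg / 1029 kg m⁻³ = 1.497×10^11 m³.
Δh per year = 1.497×10^11 / 3.61×10^14 = 4.14×10^-4 m = 0.414 mm.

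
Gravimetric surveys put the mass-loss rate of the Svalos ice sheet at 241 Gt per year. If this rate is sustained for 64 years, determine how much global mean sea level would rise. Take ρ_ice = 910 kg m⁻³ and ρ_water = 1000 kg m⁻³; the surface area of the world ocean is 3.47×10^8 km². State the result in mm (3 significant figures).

Total mass lost = 241 Gt/yr × 64 yr = 1.542×10^4 Gt = 1.542×10^16 kg.
ρ_w = 1000 kg m⁻³, so water volume = 1.542×10^16 / 1000 = 1.542×10^13 m³.
Δh = 1.542×10^13 / 3.47×10^14 = 0.0444 m = 44.4 mm.

≈ 44.4 mm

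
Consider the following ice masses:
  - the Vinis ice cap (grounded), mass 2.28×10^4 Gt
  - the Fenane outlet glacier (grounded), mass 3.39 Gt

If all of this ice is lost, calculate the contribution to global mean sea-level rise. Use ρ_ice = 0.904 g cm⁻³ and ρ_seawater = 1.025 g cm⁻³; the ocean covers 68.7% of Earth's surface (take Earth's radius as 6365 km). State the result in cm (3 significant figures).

Vinis: 2.28×10^4 Gt = 2.280×10^16 kg; dividing by ρ_w = 1.025 g cm⁻³ = 1025 kg m⁻³ gives 2.224×10^13 m³ of water.
Fenane: 3.39 Gt = 3.390×10^12 kg; dividing by ρ_w = 1025 kg m⁻³ gives 3.307×10^9 m³ of water.
Total added water ≈ 2.225×10^13 m³ over 3.50×10^14 m² → Δh = 0.0636 m = 6.36 cm.

≈ 6.36 cm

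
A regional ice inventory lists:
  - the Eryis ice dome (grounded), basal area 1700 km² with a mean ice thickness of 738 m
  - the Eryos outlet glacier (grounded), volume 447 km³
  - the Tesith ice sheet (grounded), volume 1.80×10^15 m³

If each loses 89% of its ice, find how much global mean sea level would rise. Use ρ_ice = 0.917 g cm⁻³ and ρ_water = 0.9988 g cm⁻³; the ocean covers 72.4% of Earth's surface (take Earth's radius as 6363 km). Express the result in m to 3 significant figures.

≈ 4.00 m

Eryis: ice volume = 1700 km² × 738 m = 1255 km³; 0.89 × 1255 × (917/998.8) = 1025 km³ of water.
Eryos: 0.89 × 447 km³ × (917/998.8) = 365.2 km³ of water.
Tesith: 0.89 × 1.80×10^15 m³ × (917/998.8) = 1.471×10^15 m³ of water.
Total added water ≈ 1.472×10^15 m³ over 3.68×10^14 m² → Δh = 4.00 m.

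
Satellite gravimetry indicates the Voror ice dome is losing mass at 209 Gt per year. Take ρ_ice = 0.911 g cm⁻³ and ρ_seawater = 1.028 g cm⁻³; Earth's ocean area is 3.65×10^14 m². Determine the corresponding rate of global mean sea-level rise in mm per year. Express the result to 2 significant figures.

ρ_w = 1.028 g cm⁻³ = 1028 kg m⁻³. Annual water volume added = 209 Gt / ρ_w = 2.090×10^14 kg / 1028 kg m⁻³ = 2.033×10^11 m³.
Δh per year = 2.033×10^11 / 3.65×10^14 = 5.57×10^-4 m = 0.56 mm.

≈ 0.56 mm/yr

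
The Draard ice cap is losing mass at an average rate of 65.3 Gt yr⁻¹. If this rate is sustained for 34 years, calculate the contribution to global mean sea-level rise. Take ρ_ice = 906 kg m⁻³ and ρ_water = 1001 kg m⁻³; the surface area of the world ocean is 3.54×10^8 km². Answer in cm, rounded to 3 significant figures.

≈ 0.627 cm

Total mass lost = 65.3 Gt/yr × 34 yr = 2220 Gt = 2.220×10^15 kg.
ρ_w = 1001 kg m⁻³, so water volume = 2.220×10^15 / 1001 = 2.218×10^12 m³.
Δh = 2.218×10^12 / 3.54×10^14 = 6.27×10^-3 m = 0.627 cm.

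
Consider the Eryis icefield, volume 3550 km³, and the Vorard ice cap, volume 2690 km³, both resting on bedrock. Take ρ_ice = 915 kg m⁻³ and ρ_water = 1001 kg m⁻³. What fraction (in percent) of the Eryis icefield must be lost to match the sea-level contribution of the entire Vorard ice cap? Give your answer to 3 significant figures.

Equal sea-level rise means equal mass of meltwater, i.e. equal mass of ice lost.
Ice mass of Vorard: 2.461×10^15 kg; ice mass of Eryis: 3.248×10^15 kg.
Fraction required = 2.461×10^15 / 3.248×10^15 = 0.758 → 75.8 %.

≈ 75.8 %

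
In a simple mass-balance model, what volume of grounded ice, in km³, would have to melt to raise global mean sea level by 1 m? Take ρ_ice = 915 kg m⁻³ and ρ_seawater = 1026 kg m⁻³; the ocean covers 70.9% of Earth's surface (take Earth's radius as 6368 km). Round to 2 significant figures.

≈ 4.1×10^5 km³

Required water volume = Δh × A = 1 m × 3.61×10^14 m² = 3.613×10^14 m³ = 3.613×10^5 km³.
Ice volume = water volume × ρ_w/ρ_ice = 3.613×10^5 × 1026/915 = 4.1×10^5 km³.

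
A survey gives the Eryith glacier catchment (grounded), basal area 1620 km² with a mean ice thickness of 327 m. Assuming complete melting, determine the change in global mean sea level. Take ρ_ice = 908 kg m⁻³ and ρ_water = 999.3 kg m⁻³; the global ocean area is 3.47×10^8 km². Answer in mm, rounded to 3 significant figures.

Eryith: ice volume = 1620 km² × 327 m = 529.7 km³; 529.7 × (908/999.3) = 481.3 km³ of water.
Spread over 3.47×10^14 m² of ocean, Δh = 4.813×10^11 / 3.47×10^14 = 1.39×10^-3 m = 1.39 mm.

≈ 1.39 mm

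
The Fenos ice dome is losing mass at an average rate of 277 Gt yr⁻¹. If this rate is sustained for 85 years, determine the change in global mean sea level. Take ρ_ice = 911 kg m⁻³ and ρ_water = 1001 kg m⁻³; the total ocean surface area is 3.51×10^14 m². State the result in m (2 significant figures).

≈ 0.067 m

Total mass lost = 277 Gt/yr × 85 yr = 2.354×10^4 Gt = 2.354×10^16 kg.
ρ_w = 1001 kg m⁻³, so water volume = 2.354×10^16 / 1001 = 2.352×10^13 m³.
Δh = 2.352×10^13 / 3.51×10^14 = 0.0670 m.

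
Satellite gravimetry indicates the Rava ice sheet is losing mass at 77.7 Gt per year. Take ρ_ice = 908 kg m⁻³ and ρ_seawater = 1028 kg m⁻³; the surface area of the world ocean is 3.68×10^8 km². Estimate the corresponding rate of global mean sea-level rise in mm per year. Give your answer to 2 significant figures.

ρ_w = 1028 kg m⁻³. Annual water volume added = 77.7 Gt / ρ_w = 7.770×10^13 kg / 1028 kg m⁻³ = 7.558×10^10 m³.
Δh per year = 7.558×10^10 / 3.68×10^14 = 2.05×10^-4 m = 0.21 mm.

≈ 0.21 mm/yr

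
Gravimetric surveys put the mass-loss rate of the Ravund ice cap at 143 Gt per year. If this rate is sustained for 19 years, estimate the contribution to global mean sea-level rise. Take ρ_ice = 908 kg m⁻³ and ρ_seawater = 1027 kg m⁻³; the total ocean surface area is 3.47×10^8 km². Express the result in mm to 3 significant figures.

≈ 7.62 mm

Total mass lost = 143 Gt/yr × 19 yr = 2717 Gt = 2.717×10^15 kg.
ρ_w = 1027 kg m⁻³, so water volume = 2.717×10^15 / 1027 = 2.646×10^12 m³.
Δh = 2.646×10^12 / 3.47×10^14 = 7.62×10^-3 m = 7.62 mm.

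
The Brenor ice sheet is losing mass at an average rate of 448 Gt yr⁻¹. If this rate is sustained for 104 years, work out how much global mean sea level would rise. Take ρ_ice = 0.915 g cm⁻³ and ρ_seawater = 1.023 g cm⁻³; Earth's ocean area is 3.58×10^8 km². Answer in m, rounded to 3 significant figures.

≈ 0.127 m

Total mass lost = 448 Gt/yr × 104 yr = 4.659×10^4 Gt = 4.659×10^16 kg.
ρ_w = 1.023 g cm⁻³ = 1023 kg m⁻³, so water volume = 4.659×10^16 / 1023 = 4.554×10^13 m³.
Δh = 4.554×10^13 / 3.58×10^14 = 0.127 m.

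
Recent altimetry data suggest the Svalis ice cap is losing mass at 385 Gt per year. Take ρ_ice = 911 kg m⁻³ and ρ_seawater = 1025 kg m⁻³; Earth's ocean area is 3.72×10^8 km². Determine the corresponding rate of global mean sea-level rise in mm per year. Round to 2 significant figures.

ρ_w = 1025 kg m⁻³. Annual water volume added = 385 Gt / ρ_w = 3.850×10^14 kg / 1025 kg m⁻³ = 3.756×10^11 m³.
Δh per year = 3.756×10^11 / 3.72×10^14 = 1.01×10^-3 m = 1.0 mm.

≈ 1.0 mm/yr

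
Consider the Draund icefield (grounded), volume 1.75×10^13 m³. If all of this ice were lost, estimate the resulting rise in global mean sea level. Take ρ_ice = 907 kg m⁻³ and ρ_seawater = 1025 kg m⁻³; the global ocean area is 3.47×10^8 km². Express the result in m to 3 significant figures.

Draund: 1.75×10^13 m³ × (907/1025) = 1.549×10^13 m³ of water.
Spread over 3.47×10^14 m² of ocean, Δh = 1.549×10^13 / 3.47×10^14 = 0.0446 m.

≈ 0.0446 m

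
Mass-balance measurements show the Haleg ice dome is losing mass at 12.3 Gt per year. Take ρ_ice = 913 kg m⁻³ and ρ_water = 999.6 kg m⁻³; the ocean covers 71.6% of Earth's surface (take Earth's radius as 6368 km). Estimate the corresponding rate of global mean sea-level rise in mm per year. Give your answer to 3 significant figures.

ρ_w = 999.6 kg m⁻³. Annual water volume added = 12.3 Gt / ρ_w = 1.230×10^13 kg / 999.6 kg m⁻³ = 1.230×10^10 m³.
Δh per year = 1.230×10^10 / 3.65×10^14 = 3.37×10^-5 m = 0.0337 mm.

≈ 0.0337 mm/yr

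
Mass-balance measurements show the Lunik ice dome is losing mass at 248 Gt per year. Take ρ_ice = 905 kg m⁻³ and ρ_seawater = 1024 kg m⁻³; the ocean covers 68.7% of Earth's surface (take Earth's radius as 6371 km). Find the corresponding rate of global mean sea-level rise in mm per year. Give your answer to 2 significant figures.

ρ_w = 1024 kg m⁻³. Annual water volume added = 248 Gt / ρ_w = 2.480×10^14 kg / 1024 kg m⁻³ = 2.422×10^11 m³.
Δh per year = 2.422×10^11 / 3.50×10^14 = 6.91×10^-4 m = 0.69 mm.

≈ 0.69 mm/yr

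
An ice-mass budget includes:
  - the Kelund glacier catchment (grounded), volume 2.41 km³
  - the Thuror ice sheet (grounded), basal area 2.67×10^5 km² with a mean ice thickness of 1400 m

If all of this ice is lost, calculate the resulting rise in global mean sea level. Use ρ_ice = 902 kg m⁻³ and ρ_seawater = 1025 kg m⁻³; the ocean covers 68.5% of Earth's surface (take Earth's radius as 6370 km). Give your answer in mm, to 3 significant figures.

≈ 942 mm

Kelund: 2.41 km³ × (902/1025) = 2.121 km³ of water.
Thuror: ice volume = 2.67×10^5 km² × 1400 m = 3.738×10^5 km³; 3.738×10^5 × (902/1025) = 3.289×10^5 km³ of water.
Total added water ≈ 3.289×10^14 m³ over 3.49×10^14 m² → Δh = 0.942 m = 942 mm.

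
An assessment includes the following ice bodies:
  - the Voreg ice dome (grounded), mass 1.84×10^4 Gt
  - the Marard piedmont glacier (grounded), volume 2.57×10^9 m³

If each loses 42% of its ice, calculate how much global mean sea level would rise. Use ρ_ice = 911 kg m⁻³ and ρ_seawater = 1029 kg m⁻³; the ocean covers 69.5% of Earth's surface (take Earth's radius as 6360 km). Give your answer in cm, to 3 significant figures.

≈ 2.13 cm

Voreg: 0.42 × 1.84×10^4 Gt = 7.728×10^15 kg; dividing by ρ_w = 1029 kg m⁻³ gives 7.510×10^12 m³ of water.
Marard: 0.42 × 2.57×10^9 m³ × (911/1029) = 9.556×10^8 m³ of water.
Total added water ≈ 7.511×10^12 m³ over 3.53×10^14 m² → Δh = 0.0213 m = 2.13 cm.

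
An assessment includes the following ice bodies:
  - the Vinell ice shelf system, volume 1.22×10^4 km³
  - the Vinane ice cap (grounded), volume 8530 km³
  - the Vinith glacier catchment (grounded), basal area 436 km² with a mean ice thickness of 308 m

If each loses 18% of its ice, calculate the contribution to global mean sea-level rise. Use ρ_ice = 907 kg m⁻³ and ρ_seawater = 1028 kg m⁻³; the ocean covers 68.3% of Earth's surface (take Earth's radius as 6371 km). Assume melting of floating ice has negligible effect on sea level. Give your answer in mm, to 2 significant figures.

≈ 3.9 mm

The Vinell ice shelf system is floating and already displaces its own weight of water, so its melt adds essentially nothing to sea level.
Vinane: 0.18 × 8530 km³ × (907/1028) = 1355 km³ of water.
Vinith: ice volume = 436 km² × 308 m = 134.3 km³; 0.18 × 134.3 × (907/1028) = 21.33 km³ of water.
Total added water ≈ 1.376×10^12 m³ over 3.48×10^14 m² → Δh = 3.95×10^-3 m = 3.9 mm.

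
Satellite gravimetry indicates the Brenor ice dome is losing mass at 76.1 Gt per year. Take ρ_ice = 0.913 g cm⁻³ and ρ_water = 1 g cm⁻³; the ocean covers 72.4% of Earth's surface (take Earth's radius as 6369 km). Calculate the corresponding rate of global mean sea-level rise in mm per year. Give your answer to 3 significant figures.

ρ_w = 1 g cm⁻³ = 1000 kg m⁻³. Annual water volume added = 76.1 Gt / ρ_w = 7.610×10^13 kg / 1000 kg m⁻³ = 7.610×10^10 m³.
Δh per year = 7.610×10^10 / 3.69×10^14 = 2.06×10^-4 m = 0.206 mm.

≈ 0.206 mm/yr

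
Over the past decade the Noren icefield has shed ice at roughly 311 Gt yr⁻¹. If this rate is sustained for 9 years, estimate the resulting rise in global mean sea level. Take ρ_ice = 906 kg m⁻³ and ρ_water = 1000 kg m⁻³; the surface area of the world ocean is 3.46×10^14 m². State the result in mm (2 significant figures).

Total mass lost = 311 Gt/yr × 9 yr = 2799 Gt = 2.799×10^15 kg.
ρ_w = 1000 kg m⁻³, so water volume = 2.799×10^15 / 1000 = 2.799×10^12 m³.
Δh = 2.799×10^12 / 3.46×10^14 = 8.09×10^-3 m = 8.1 mm.

≈ 8.1 mm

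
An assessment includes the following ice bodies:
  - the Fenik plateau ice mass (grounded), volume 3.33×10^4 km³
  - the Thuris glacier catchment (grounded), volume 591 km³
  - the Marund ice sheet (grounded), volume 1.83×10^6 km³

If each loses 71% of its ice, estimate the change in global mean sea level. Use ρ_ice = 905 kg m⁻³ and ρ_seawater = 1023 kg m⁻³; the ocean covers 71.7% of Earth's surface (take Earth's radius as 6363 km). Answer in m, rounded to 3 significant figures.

≈ 3.21 m

Fenik: 0.71 × 3.33×10^4 km³ × (905/1023) = 2.092×10^4 km³ of water.
Thuris: 0.71 × 591 km³ × (905/1023) = 371.2 km³ of water.
Marund: 0.71 × 1.83×10^6 km³ × (905/1023) = 1.149×10^6 km³ of water.
Total added water ≈ 1.171×10^15 m³ over 3.65×10^14 m² → Δh = 3.21 m.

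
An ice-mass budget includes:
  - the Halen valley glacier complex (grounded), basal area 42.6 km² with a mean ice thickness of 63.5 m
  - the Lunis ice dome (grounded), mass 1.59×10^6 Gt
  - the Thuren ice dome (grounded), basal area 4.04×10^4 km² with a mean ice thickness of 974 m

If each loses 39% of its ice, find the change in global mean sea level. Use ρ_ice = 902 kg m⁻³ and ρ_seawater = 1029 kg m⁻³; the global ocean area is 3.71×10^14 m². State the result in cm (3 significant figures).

Halen: ice volume = 42.6 km² × 63.5 m = 2.705 km³; 0.39 × 2.705 × (902/1029) = 0.9248 km³ of water.
Lunis: 0.39 × 1.59×10^6 Gt = 6.201×10^17 kg; dividing by ρ_w = 1029 kg m⁻³ gives 6.026×10^14 m³ of water.
Thuren: ice volume = 4.04×10^4 km² × 974 m = 3.935×10^4 km³; 0.39 × 3.935×10^4 × (902/1029) = 1.345×10^4 km³ of water.
Total added water ≈ 6.161×10^14 m³ over 3.71×10^14 m² → Δh = 1.66 m = 166 cm.

≈ 166 cm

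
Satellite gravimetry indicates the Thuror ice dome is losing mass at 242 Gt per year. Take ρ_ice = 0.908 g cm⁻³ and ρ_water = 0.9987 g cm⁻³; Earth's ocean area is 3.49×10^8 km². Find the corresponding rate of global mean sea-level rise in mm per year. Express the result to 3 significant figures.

≈ 0.694 mm/yr

ρ_w = 0.9987 g cm⁻³ = 998.7 kg m⁻³. Annual water volume added = 242 Gt / ρ_w = 2.420×10^14 kg / 998.7 kg m⁻³ = 2.423×10^11 m³.
Δh per year = 2.423×10^11 / 3.49×10^14 = 6.94×10^-4 m = 0.694 mm.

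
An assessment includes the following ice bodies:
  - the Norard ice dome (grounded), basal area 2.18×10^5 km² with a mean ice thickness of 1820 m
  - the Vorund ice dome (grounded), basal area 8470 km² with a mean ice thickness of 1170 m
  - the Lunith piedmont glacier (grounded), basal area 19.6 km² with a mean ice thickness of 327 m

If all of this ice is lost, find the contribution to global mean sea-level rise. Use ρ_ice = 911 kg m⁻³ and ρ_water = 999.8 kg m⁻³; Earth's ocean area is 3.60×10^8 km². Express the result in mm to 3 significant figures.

Norard: ice volume = 2.18×10^5 km² × 1820 m = 3.968×10^5 km³; 3.968×10^5 × (911/999.8) = 3.615×10^5 km³ of water.
Vorund: ice volume = 8470 km² × 1170 m = 9910 km³; 9910 × (911/999.8) = 9030 km³ of water.
Lunith: ice volume = 19.6 km² × 327 m = 6.409 km³; 6.409 × (911/999.8) = 5.840 km³ of water.
Total added water ≈ 3.706×10^14 m³ over 3.60×10^14 m² → Δh = 1.03 m = 1030 mm.

≈ 1030 mm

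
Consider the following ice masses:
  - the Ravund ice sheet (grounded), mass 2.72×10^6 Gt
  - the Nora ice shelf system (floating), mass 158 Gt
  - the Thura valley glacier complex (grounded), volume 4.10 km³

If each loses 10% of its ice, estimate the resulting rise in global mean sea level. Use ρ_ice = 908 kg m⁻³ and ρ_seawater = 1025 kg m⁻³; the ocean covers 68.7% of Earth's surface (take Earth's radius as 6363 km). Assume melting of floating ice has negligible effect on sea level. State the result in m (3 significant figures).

≈ 0.759 m

Ravund: 0.1 × 2.72×10^6 Gt = 2.720×10^17 kg; dividing by ρ_w = 1025 kg m⁻³ gives 2.654×10^14 m³ of water.
The Nora ice shelf system is floating and already displaces its own weight of water, so its melt adds essentially nothing to sea level.
Thura: 0.1 × 4.10 km³ × (908/1025) = 0.3632 km³ of water.
Total added water ≈ 2.654×10^14 m³ over 3.50×10^14 m² → Δh = 0.759 m.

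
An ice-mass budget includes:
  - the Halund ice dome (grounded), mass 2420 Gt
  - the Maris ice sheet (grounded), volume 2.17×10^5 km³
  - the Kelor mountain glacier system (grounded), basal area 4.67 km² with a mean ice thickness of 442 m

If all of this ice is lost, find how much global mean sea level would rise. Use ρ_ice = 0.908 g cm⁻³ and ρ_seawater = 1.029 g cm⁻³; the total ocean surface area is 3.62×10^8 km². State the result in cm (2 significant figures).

Halund: 2420 Gt = 2.420×10^15 kg; dividing by ρ_w = 1.029 g cm⁻³ = 1029 kg m⁻³ gives 2.352×10^12 m³ of water.
Maris: 2.17×10^5 km³ × (908/1029) = 1.915×10^5 km³ of water.
Kelor: ice volume = 4.67 km² × 442 m = 2.064 km³; 2.064 × (908/1029) = 1.821 km³ of water.
Total added water ≈ 1.938×10^14 m³ over 3.62×10^14 m² → Δh = 0.535 m = 54 cm.

≈ 54 cm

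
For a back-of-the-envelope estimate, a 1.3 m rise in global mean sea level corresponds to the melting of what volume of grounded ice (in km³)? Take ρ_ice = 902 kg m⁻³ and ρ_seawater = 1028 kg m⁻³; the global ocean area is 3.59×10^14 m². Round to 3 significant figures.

≈ 5.32×10^5 km³

Required water volume = Δh × A = 1.3 m × 3.59×10^14 m² = 4.667×10^14 m³ = 4.667×10^5 km³.
Ice volume = water volume × ρ_w/ρ_ice = 4.667×10^5 × 1028/902 = 5.32×10^5 km³.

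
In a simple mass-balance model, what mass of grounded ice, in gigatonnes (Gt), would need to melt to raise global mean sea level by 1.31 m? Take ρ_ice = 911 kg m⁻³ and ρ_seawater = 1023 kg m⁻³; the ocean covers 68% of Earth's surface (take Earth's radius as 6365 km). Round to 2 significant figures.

≈ 4.6×10^5 Gt

Required water volume = Δh × A = 1.31 m × 3.46×10^14 m² = 4.535×10^14 m³.
ρ_w = 1023 kg m⁻³, so the mass of water = 4.535×10^14 m³ × 1023 kg m⁻³ = 4.639×10^17 kg = 4.6×10^5 Gt (and the same mass of ice, by conservation).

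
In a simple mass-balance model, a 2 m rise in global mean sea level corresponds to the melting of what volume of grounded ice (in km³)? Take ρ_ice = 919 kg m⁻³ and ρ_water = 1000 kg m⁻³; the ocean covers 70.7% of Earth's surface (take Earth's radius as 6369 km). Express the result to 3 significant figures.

Required water volume = Δh × A = 2 m × 3.60×10^14 m² = 7.208×10^14 m³ = 7.208×10^5 km³.
Ice volume = water volume × ρ_w/ρ_ice = 7.208×10^5 × 1000/919 = 7.84×10^5 km³.

≈ 7.84×10^5 km³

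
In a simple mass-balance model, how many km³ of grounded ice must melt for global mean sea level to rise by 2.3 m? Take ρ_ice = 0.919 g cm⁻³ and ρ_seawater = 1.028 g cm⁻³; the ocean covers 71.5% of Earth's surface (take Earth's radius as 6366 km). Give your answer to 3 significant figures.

Required water volume = Δh × A = 2.3 m × 3.64×10^14 m² = 8.375×10^14 m³ = 8.375×10^5 km³.
Ice volume = water volume × ρ_w/ρ_ice = 8.375×10^5 × 1028/919 = 9.37×10^5 km³.

≈ 9.37×10^5 km³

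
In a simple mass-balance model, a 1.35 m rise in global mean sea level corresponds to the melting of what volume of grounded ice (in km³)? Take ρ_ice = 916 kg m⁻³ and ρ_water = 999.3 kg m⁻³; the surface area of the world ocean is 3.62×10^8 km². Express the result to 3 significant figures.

Required water volume = Δh × A = 1.35 m × 3.62×10^14 m² = 4.887×10^14 m³ = 4.887×10^5 km³.
Ice volume = water volume × ρ_w/ρ_ice = 4.887×10^5 × 999.3/916 = 5.33×10^5 km³.

≈ 5.33×10^5 km³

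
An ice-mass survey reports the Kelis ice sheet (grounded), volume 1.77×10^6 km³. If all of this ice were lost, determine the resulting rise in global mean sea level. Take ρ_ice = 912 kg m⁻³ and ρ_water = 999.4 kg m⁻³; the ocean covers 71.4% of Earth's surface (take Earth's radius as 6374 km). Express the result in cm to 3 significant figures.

≈ 443 cm

Kelis: 1.77×10^6 km³ × (912/999.4) = 1.615×10^6 km³ of water.
Spread over 3.65×10^14 m² of ocean, Δh = 1.615×10^15 / 3.65×10^14 = 4.43 m = 443 cm.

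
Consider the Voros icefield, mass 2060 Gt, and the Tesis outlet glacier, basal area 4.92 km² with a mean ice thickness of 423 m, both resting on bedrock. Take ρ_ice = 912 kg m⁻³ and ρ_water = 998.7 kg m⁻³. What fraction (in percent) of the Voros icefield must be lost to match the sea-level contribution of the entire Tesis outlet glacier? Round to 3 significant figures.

Equal sea-level rise means equal mass of meltwater, i.e. equal mass of ice lost.
Ice mass of Tesis: 1.898×10^12 kg; ice mass of Voros: 2.060×10^15 kg.
Fraction required = 1.898×10^12 / 2.060×10^15 = 9.21×10^-4 → 0.0921 %.

≈ 0.0921 %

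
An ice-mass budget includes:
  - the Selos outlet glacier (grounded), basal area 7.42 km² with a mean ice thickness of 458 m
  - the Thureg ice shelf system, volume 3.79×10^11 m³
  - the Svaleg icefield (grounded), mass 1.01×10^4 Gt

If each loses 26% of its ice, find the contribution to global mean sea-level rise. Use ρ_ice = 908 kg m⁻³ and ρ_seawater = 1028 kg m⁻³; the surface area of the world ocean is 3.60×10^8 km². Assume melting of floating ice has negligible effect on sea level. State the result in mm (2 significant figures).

≈ 7.1 mm

Selos: ice volume = 7.42 km² × 458 m = 3.398 km³; 0.26 × 3.398 × (908/1028) = 0.7804 km³ of water.
The Thureg ice shelf system is floating and already displaces its own weight of water, so its melt adds essentially nothing to sea level.
Svaleg: 0.26 × 1.01×10^4 Gt = 2.626×10^15 kg; dividing by ρ_w = 1028 kg m⁻³ gives 2.554×10^12 m³ of water.
Total added water ≈ 2.555×10^12 m³ over 3.60×10^14 m² → Δh = 7.10×10^-3 m = 7.1 mm.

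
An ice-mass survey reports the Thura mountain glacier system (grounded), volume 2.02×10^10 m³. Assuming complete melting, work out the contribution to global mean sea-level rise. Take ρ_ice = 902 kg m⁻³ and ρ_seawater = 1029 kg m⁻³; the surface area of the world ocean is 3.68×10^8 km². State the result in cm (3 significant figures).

≈ 4.81×10^-3 cm

Thura: 2.02×10^10 m³ × (902/1029) = 1.771×10^10 m³ of water.
Spread over 3.68×10^14 m² of ocean, Δh = 1.771×10^10 / 3.68×10^14 = 4.81×10^-5 m = 4.81×10^-3 cm.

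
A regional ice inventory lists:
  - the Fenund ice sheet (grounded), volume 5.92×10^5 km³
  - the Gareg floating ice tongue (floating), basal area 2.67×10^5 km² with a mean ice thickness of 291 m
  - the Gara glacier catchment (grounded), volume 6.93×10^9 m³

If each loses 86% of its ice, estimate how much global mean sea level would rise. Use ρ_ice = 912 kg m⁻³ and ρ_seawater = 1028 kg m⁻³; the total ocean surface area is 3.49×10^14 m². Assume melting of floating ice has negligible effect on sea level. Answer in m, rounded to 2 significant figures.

≈ 1.3 m

Fenund: 0.86 × 5.92×10^5 km³ × (912/1028) = 4.517×10^5 km³ of water.
The Gareg floating ice tongue is floating and already displaces its own weight of water, so its melt adds essentially nothing to sea level.
Gara: 0.86 × 6.93×10^9 m³ × (912/1028) = 5.287×10^9 m³ of water.
Total added water ≈ 4.517×10^14 m³ over 3.49×10^14 m² → Δh = 1.29 m.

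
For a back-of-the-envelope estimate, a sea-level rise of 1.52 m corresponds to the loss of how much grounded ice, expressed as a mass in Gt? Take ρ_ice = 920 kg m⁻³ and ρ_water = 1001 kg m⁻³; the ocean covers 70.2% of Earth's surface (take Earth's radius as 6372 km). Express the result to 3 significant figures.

Required water volume = Δh × A = 1.52 m × 3.58×10^14 m² = 5.444×10^14 m³.
ρ_w = 1001 kg m⁻³, so the mass of water = 5.444×10^14 m³ × 1001 kg m⁻³ = 5.450×10^17 kg = 5.45×10^5 Gt (and the same mass of ice, by conservation).

≈ 5.45×10^5 Gt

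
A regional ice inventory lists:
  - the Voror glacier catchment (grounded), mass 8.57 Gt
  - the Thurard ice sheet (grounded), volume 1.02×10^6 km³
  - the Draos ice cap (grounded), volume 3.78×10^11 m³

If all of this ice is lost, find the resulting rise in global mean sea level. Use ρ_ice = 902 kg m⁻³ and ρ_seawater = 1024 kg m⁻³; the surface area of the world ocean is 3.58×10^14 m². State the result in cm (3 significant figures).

≈ 251 cm

Voror: 8.57 Gt = 8.570×10^12 kg; dividing by ρ_w = 1024 kg m⁻³ gives 8.369×10^9 m³ of water.
Thurard: 1.02×10^6 km³ × (902/1024) = 8.985×10^5 km³ of water.
Draos: 3.78×10^11 m³ × (902/1024) = 3.330×10^11 m³ of water.
Total added water ≈ 8.988×10^14 m³ over 3.58×10^14 m² → Δh = 2.51 m = 251 cm.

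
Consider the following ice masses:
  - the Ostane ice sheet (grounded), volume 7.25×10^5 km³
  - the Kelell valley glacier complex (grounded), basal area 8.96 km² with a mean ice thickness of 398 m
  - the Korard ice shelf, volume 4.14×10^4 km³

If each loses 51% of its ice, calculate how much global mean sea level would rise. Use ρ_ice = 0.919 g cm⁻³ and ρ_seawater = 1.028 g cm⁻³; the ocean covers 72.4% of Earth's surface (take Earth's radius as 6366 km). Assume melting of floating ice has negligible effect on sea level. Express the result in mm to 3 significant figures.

≈ 897 mm

Ostane: 0.51 × 7.25×10^5 km³ × (919/1028) = 3.305×10^5 km³ of water.
Kelell: ice volume = 8.96 km² × 398 m = 3.566 km³; 0.51 × 3.566 × (919/1028) = 1.626 km³ of water.
The Korard ice shelf is floating and already displaces its own weight of water, so its melt adds essentially nothing to sea level.
Total added water ≈ 3.305×10^14 m³ over 3.69×10^14 m² → Δh = 0.897 m = 897 mm.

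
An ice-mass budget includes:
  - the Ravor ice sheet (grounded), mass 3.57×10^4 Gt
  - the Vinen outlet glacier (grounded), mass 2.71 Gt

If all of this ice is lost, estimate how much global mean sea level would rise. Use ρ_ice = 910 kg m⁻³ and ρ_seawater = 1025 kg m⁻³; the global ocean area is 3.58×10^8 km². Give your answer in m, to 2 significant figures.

Ravor: 3.57×10^4 Gt = 3.570×10^16 kg; dividing by ρ_w = 1025 kg m⁻³ gives 3.483×10^13 m³ of water.
Vinen: 2.71 Gt = 2.710×10^12 kg; dividing by ρ_w = 1025 kg m⁻³ gives 2.644×10^9 m³ of water.
Total added water ≈ 3.483×10^13 m³ over 3.58×10^14 m² → Δh = 0.0973 m.

≈ 0.097 m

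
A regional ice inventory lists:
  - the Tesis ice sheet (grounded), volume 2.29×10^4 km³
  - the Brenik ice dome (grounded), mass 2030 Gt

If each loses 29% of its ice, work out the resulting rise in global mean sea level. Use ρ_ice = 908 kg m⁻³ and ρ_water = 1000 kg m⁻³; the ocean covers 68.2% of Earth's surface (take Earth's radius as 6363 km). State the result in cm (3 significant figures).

≈ 1.91 cm

Tesis: 0.29 × 2.29×10^4 km³ × (908/1000) = 6030 km³ of water.
Brenik: 0.29 × 2030 Gt = 5.887×10^14 kg; dividing by ρ_w = 1000 kg m⁻³ gives 5.887×10^11 m³ of water.
Total added water ≈ 6.619×10^12 m³ over 3.47×10^14 m² → Δh = 0.0191 m = 1.91 cm.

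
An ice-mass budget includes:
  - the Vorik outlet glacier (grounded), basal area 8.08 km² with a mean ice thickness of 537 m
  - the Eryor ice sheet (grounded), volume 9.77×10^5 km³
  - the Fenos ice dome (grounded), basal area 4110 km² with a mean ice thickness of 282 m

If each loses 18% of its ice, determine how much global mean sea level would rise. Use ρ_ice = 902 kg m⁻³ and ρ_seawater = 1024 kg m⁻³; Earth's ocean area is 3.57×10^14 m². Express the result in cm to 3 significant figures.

≈ 43.4 cm

Vorik: ice volume = 8.08 km² × 537 m = 4.339 km³; 0.18 × 4.339 × (902/1024) = 0.6880 km³ of water.
Eryor: 0.18 × 9.77×10^5 km³ × (902/1024) = 1.549×10^5 km³ of water.
Fenos: ice volume = 4110 km² × 282 m = 1159 km³; 0.18 × 1159 × (902/1024) = 183.8 km³ of water.
Total added water ≈ 1.551×10^14 m³ over 3.57×10^14 m² → Δh = 0.434 m = 43.4 cm.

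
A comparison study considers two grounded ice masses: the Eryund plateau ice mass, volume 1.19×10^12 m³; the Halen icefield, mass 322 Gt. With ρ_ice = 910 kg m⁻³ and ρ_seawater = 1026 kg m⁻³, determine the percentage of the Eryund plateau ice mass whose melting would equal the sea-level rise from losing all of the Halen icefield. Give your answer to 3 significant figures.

≈ 29.7 %

Equal sea-level rise means equal mass of meltwater, i.e. equal mass of ice lost.
Ice mass of Halen: 3.220×10^14 kg; ice mass of Eryund: 1.083×10^15 kg.
Fraction required = 3.220×10^14 / 1.083×10^15 = 0.297 → 29.7 %.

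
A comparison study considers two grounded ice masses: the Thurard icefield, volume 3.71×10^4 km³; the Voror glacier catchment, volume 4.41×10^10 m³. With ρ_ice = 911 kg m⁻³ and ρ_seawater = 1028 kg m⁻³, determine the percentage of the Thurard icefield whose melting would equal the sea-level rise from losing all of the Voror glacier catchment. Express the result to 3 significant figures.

Equal sea-level rise means equal mass of meltwater, i.e. equal mass of ice lost.
Ice mass of Voror: 4.018×10^13 kg; ice mass of Thurard: 3.380×10^16 kg.
Fraction required = 4.018×10^13 / 3.380×10^16 = 1.19×10^-3 → 0.119 %.

≈ 0.119 %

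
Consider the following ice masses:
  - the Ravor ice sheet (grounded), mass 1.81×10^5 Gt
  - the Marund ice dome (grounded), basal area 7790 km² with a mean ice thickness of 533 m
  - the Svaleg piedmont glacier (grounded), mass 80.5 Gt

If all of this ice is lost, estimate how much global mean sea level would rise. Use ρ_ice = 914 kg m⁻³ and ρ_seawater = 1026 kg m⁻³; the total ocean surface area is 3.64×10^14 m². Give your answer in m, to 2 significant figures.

≈ 0.50 m

Ravor: 1.81×10^5 Gt = 1.810×10^17 kg; dividing by ρ_w = 1026 kg m⁻³ gives 1.764×10^14 m³ of water.
Marund: ice volume = 7790 km² × 533 m = 4152 km³; 4152 × (914/1026) = 3699 km³ of water.
Svaleg: 80.5 Gt = 8.050×10^13 kg; dividing by ρ_w = 1026 kg m⁻³ gives 7.846×10^10 m³ of water.
Total added water ≈ 1.802×10^14 m³ over 3.64×10^14 m² → Δh = 0.495 m.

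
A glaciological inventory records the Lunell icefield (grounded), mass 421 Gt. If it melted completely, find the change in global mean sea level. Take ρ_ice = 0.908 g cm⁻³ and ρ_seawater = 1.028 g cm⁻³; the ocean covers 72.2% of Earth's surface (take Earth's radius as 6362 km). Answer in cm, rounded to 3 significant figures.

Lunell: 421 Gt = 4.210×10^14 kg; dividing by ρ_w = 1.028 g cm⁻³ = 1028 kg m⁻³ gives 4.095×10^11 m³ of water.
Spread over 3.67×10^14 m² of ocean, Δh = 4.095×10^11 / 3.67×10^14 = 1.12×10^-3 m = 0.112 cm.

≈ 0.112 cm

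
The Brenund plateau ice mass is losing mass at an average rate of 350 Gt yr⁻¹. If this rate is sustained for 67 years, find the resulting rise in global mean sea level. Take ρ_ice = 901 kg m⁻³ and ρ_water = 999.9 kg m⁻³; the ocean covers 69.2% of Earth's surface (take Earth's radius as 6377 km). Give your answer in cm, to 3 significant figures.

Total mass lost = 350 Gt/yr × 67 yr = 2.345×10^4 Gt = 2.345×10^16 kg.
ρ_w = 999.9 kg m⁻³, so water volume = 2.345×10^16 / 999.9 = 2.345×10^13 m³.
Δh = 2.345×10^13 / 3.54×10^14 = 0.0663 m = 6.63 cm.

≈ 6.63 cm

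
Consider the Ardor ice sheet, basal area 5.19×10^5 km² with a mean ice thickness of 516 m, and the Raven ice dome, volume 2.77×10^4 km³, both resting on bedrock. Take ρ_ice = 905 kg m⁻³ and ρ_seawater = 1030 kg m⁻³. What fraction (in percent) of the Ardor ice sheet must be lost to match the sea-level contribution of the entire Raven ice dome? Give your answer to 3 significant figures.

≈ 10.3 %

Equal sea-level rise means equal mass of meltwater, i.e. equal mass of ice lost.
Ice mass of Raven: 2.507×10^16 kg; ice mass of Ardor: 2.424×10^17 kg.
Fraction required = 2.507×10^16 / 2.424×10^17 = 0.103 → 10.3 %.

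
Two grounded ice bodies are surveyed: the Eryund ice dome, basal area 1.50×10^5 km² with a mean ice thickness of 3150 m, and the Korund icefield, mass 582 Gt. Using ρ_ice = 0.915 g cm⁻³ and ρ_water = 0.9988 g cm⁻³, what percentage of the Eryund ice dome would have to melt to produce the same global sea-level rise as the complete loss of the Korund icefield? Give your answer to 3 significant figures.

Equal sea-level rise means equal mass of meltwater, i.e. equal mass of ice lost.
Ice mass of Korund: 5.820×10^14 kg; ice mass of Eryund: 4.323×10^17 kg.
Fraction required = 5.820×10^14 / 4.323×10^17 = 1.35×10^-3 → 0.135 %.

≈ 0.135 %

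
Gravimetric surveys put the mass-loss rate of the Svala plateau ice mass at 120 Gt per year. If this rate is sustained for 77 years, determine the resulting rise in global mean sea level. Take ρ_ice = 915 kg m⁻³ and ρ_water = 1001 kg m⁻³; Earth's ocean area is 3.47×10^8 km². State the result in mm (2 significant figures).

≈ 27 mm

Total mass lost = 120 Gt/yr × 77 yr = 9240 Gt = 9.240×10^15 kg.
ρ_w = 1001 kg m⁻³, so water volume = 9.240×10^15 / 1001 = 9.231×10^12 m³.
Δh = 9.231×10^12 / 3.47×10^14 = 0.0266 m = 27 mm.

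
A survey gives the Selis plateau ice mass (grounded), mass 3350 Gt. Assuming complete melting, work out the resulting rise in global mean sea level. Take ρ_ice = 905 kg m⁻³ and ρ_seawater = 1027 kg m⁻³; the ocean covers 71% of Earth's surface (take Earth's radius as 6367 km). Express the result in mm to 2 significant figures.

Selis: 3350 Gt = 3.350×10^15 kg; dividing by ρ_w = 1027 kg m⁻³ gives 3.262×10^12 m³ of water.
Spread over 3.62×10^14 m² of ocean, Δh = 3.262×10^12 / 3.62×10^14 = 9.02×10^-3 m = 9.0 mm.

≈ 9.0 mm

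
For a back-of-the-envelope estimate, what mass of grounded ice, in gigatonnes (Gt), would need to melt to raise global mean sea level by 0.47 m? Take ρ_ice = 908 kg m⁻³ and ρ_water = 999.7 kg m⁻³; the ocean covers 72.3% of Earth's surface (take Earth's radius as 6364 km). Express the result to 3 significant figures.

Required water volume = Δh × A = 0.47 m × 3.68×10^14 m² = 1.729×10^14 m³.
ρ_w = 999.7 kg m⁻³, so the mass of water = 1.729×10^14 m³ × 999.7 kg m⁻³ = 1.729×10^17 kg = 1.73×10^5 Gt (and the same mass of ice, by conservation).

≈ 1.73×10^5 Gt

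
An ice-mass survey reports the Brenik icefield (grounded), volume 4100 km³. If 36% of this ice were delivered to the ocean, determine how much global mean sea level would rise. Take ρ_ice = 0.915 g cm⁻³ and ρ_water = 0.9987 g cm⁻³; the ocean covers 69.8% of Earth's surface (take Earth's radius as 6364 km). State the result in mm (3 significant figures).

≈ 3.81 mm

Brenik: 0.36 × 4100 km³ × (915/998.7) = 1352 km³ of water.
Spread over 3.55×10^14 m² of ocean, Δh = 1.352×10^12 / 3.55×10^14 = 3.81×10^-3 m = 3.81 mm.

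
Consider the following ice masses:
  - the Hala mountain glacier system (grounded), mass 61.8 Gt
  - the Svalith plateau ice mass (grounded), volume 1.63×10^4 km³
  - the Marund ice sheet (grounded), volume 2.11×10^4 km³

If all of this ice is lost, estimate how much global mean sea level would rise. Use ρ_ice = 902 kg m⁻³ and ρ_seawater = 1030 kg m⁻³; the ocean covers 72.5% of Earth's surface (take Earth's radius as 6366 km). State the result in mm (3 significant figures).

Hala: 61.8 Gt = 6.180×10^13 kg; dividing by ρ_w = 1030 kg m⁻³ gives 6.000×10^10 m³ of water.
Svalith: 1.63×10^4 km³ × (902/1030) = 1.427×10^4 km³ of water.
Marund: 2.11×10^4 km³ × (902/1030) = 1.848×10^4 km³ of water.
Total added water ≈ 3.281×10^13 m³ over 3.69×10^14 m² → Δh = 0.0889 m = 88.9 mm.

≈ 88.9 mm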